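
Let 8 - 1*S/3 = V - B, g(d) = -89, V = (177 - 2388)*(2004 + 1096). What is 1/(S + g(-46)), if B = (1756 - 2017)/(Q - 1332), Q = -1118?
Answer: 2450/50377476533 ≈ 4.8633e-8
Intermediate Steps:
V = -6854100 (V = -2211*3100 = -6854100)
B = 261/2450 (B = (1756 - 2017)/(-1118 - 1332) = -261/(-2450) = -261*(-1/2450) = 261/2450 ≈ 0.10653)
S = 50377694583/2450 (S = 24 - 3*(-6854100 - 1*261/2450) = 24 - 3*(-6854100 - 261/2450) = 24 - 3*(-16792545261/2450) = 24 + 50377635783/2450 = 50377694583/2450 ≈ 2.0562e+7)
1/(S + g(-46)) = 1/(50377694583/2450 - 89) = 1/(50377476533/2450) = 2450/50377476533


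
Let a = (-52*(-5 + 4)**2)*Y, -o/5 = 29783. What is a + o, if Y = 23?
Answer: -150111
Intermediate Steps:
o = -148915 (o = -5*29783 = -148915)
a = -1196 (a = -52*(-5 + 4)**2*23 = -52*(-1)**2*23 = -52*1*23 = -52*23 = -1196)
a + o = -1196 - 148915 = -150111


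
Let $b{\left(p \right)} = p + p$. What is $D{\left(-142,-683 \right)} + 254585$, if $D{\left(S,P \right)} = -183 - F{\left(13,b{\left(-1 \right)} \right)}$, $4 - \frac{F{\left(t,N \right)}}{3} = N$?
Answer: $254384$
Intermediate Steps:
$b{\left(p \right)} = 2 p$
$F{\left(t,N \right)} = 12 - 3 N$
$D{\left(S,P \right)} = -201$ ($D{\left(S,P \right)} = -183 - \left(12 - 3 \cdot 2 \left(-1\right)\right) = -183 - \left(12 - -6\right) = -183 - \left(12 + 6\right) = -183 - 18 = -201$)
$D{\left(-142,-683 \right)} + 254585 = -201 + 254585 = 254384$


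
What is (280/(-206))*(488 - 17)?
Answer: -65940/103 ≈ -640.19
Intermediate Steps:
(280/(-206))*(488 - 17) = (280*(-1/206))*471 = -140/103*471 = -65940/103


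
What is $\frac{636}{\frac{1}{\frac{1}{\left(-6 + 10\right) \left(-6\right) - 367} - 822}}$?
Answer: $- \frac{204412308}{391} \approx -5.2279 \cdot 10^{5}$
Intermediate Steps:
$\frac{636}{\frac{1}{\frac{1}{\left(-6 + 10\right) \left(-6\right) - 367} - 822}} = \frac{636}{\frac{1}{\frac{1}{4 \left(-6\right) - 367} - 822}} = \frac{636}{\frac{1}{\frac{1}{-24 - 367} - 822}} = \frac{636}{\frac{1}{\frac{1}{-391} - 822}} = \frac{636}{\frac{1}{- \frac{1}{391} - 822}} = \frac{636}{\frac{1}{- \frac{321403}{391}}} = \frac{636}{- \frac{391}{321403}} = 636 \left(- \frac{321403}{391}\right) = - \frac{204412308}{391}$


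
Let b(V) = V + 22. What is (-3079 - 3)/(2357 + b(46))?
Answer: -3082/2425 ≈ -1.2709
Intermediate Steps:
b(V) = 22 + V
(-3079 - 3)/(2357 + b(46)) = (-3079 - 3)/(2357 + (22 + 46)) = -3082/(2357 + 68) = -3082/2425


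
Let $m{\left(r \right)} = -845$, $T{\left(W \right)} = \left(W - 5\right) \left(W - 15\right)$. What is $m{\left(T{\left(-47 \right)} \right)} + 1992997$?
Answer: $1992152$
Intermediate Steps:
$T{\left(W \right)} = \left(-15 + W\right) \left(-5 + W\right)$ ($T{\left(W \right)} = \left(-5 + W\right) \left(-15 + W\right) = \left(-15 + W\right) \left(-5 + W\right)$)
$m{\left(T{\left(-47 \right)} \right)} + 1992997 = -845 + 1992997 = 1992152$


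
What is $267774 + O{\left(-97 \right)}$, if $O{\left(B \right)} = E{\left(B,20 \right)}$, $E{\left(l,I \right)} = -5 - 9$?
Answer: $267760$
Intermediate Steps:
$E{\left(l,I \right)} = -14$
$O{\left(B \right)} = -14$
$267774 + O{\left(-97 \right)} = 267774 - 14 = 267760$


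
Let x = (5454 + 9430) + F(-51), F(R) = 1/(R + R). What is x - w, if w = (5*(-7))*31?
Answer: 1628837/102 ≈ 15969.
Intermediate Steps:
F(R) = 1/(2*R)
x = 1518167/102 (x = (5454 + 9430) + (½)/(-51) = 14884 + (½)*(-1/51) = 14884 - 1/102 = 1518167/102 ≈ 14884.)
w = -1085 (w = -35*31 = -1085)
x - w = 1518167/102 - 1*(-1085) = 1518167/102 + 1085 = 1628837/102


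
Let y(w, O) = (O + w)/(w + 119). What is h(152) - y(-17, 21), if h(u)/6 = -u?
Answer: -46514/51 ≈ -912.04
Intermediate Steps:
h(u) = -6*u (h(u) = 6*(-u) = -6*u)
y(w, O) = (O + w)/(119 + w)
h(152) - y(-17, 21) = -6*152 - (21 - 17)/(119 - 17) = -912 - 4/102 = -912 - 1*2/51 = -912 - 2/51 = -46514/51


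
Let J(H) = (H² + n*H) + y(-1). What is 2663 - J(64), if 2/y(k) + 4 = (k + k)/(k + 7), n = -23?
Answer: 513/13 ≈ 39.462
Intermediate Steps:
y(k) = 2/(-4 + 2*k/(7 + k)) (y(k) = 2/(-4 + (k + k)/(k + 7)) = 2/(-4 + (2*k)/(7 + k)) = 2/(-4 + 2*k/(7 + k)))
J(H) = -6/13 + H² - 23*H (J(H) = (H² - 23*H) + (-7 - 1*(-1))/(14 - 1) = (H² - 23*H) + (-7 + 1)/13 = (H² - 23*H) + (1/13)*(-6) = (H² - 23*H) - 6/13 = -6/13 + H² - 23*H)
2663 - J(64) = 2663 - (-6/13 + 64² - 23*64) = 2663 - (-6/13 + 4096 - 1472) = 2663 - 1*34106/13 = 2663 - 34106/13 = 513/13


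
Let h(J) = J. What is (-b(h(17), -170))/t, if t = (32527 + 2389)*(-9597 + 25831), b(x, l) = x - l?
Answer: -187/566826344 ≈ -3.2991e-7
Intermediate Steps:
t = 566826344 (t = 34916*16234 = 566826344)
(-b(h(17), -170))/t = -(17 - 1*(-170))/566826344 = -(17 + 170)*(1/566826344) = -1*187*(1/566826344) = -187*1/566826344 = -187/566826344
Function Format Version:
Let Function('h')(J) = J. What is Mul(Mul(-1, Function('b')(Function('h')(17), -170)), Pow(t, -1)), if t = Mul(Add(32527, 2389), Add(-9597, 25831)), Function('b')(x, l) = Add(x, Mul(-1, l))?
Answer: Rational(-187, 566826344) ≈ -3.2991e-7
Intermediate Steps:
t = 566826344 (t = Mul(34916, 16234) = 566826344)
Mul(Mul(-1, Function('b')(Function('h')(17), -170)), Pow(t, -1)) = Mul(Mul(-1, Add(17, Mul(-1, -170))), Pow(566826344, -1)) = Mul(Mul(-1, Add(17, 170)), Rational(1, 566826344)) = Mul(Mul(-1, 187), Rational(1, 566826344)) = Mul(-187, Rational(1, 566826344)) = Rational(-187, 566826344)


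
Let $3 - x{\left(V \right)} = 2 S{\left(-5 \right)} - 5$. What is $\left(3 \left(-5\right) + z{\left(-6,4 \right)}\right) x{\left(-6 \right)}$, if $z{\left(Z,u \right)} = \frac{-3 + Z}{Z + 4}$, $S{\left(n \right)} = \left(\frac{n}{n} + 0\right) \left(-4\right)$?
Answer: $-168$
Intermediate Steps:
$S{\left(n \right)} = -4$ ($S{\left(n \right)} = \left(1 + 0\right) \left(-4\right) = 1 \left(-4\right) = -4$)
$x{\left(V \right)} = 16$ ($x{\left(V \right)} = 3 - \left(2 \left(-4\right) - 5\right) = 3 - \left(-8 - 5\right) = 3 - -13 = 3 + 13 = 16$)
$z{\left(Z,u \right)} = \frac{-3 + Z}{4 + Z}$
$\left(3 \left(-5\right) + z{\left(-6,4 \right)}\right) x{\left(-6 \right)} = \left(3 \left(-5\right) + \frac{-3 - 6}{4 - 6}\right) 16 = \left(-15 + \frac{1}{-2} \left(-9\right)\right) 16 = \left(-15 - - \frac{9}{2}\right) 16 = \left(-15 + \frac{9}{2}\right) 16 = \left(- \frac{21}{2}\right) 16 = -168$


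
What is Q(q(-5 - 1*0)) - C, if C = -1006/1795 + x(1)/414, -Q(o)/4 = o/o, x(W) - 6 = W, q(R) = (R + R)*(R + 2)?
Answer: -2568601/743130 ≈ -3.4565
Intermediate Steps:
q(R) = 2*R*(2 + R) (q(R) = (2*R)*(2 + R) = 2*R*(2 + R))
x(W) = 6 + W
Q(o) = -4 (Q(o) = -4*o/o = -4*1 = -4)
C = -403919/743130 (C = -1006/1795 + (6 + 1)/414 = -1006*1/1795 + 7*(1/414) = -1006/1795 + 7/414 = -403919/743130 ≈ -0.54354)
Q(q(-5 - 1*0)) - C = -4 - 1*(-403919/743130) = -4 + 403919/743130 = -2568601/743130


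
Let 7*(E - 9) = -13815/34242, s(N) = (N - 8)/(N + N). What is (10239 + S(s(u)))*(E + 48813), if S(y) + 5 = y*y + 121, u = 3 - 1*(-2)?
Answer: 4039288190040459/7989800 ≈ 5.0556e+8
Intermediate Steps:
u = 5 (u = 3 + 2 = 5)
s(N) = (-8 + N)/(2*N) (s(N) = (-8 + N)/((2*N)) = (-8 + N)*(1/(2*N)) = (-8 + N)/(2*N))
E = 714477/79898 (E = 9 + (-13815/34242)/7 = 9 + (-13815*1/34242)/7 = 9 + (⅐)*(-4605/11414) = 9 - 4605/79898 = 714477/79898 ≈ 8.9424)
S(y) = 116 + y² (S(y) = -5 + (y*y + 121) = -5 + (y² + 121) = -5 + (121 + y²) = 116 + y²)
(10239 + S(s(u)))*(E + 48813) = (10239 + (116 + ((½)*(-8 + 5)/5)²))*(714477/79898 + 48813) = (10239 + (116 + ((½)*(⅕)*(-3))²))*(3900775551/79898) = (10239 + (116 + (-3/10)²))*(3900775551/79898) = (10239 + (116 + 9/100))*(3900775551/79898) = (10239 + 11609/100)*(3900775551/79898) = (1035509/100)*(3900775551/79898) = 4039288190040459/7989800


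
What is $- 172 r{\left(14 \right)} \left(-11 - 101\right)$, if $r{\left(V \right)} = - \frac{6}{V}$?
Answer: $-8256$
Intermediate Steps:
$- 172 r{\left(14 \right)} \left(-11 - 101\right) = - 172 \left(- \frac{6}{14}\right) \left(-11 - 101\right) = - 172 \left(\left(-6\right) \frac{1}{14}\right) \left(-112\right) = \left(-172\right) \left(- \frac{3}{7}\right) \left(-112\right) = \frac{516}{7} \left(-112\right) = -8256$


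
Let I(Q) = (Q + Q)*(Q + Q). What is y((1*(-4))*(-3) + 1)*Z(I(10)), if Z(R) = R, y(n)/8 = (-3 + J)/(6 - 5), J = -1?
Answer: -12800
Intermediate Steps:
I(Q) = 4*Q² (I(Q) = (2*Q)*(2*Q) = 4*Q²)
y(n) = -32 (y(n) = 8*((-3 - 1)/(6 - 5)) = 8*(-4/1) = 8*(-4*1) = 8*(-4) = -32)
y((1*(-4))*(-3) + 1)*Z(I(10)) = -128*10² = -128*100 = -32*400 = -12800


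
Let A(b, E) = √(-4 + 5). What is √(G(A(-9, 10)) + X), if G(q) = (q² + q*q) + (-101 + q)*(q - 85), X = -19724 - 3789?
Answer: 3*I*√1679 ≈ 122.93*I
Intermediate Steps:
A(b, E) = 1 (A(b, E) = √1 = 1)
X = -23513
G(q) = 2*q² + (-101 + q)*(-85 + q) (G(q) = (q² + q²) + (-101 + q)*(-85 + q) = 2*q² + (-101 + q)*(-85 + q))
√(G(A(-9, 10)) + X) = √((8585 - 186*1 + 3*1²) - 23513) = √((8585 - 186 + 3*1) - 23513) = √((8585 - 186 + 3) - 23513) = √(8402 - 23513) = √(-15111) = 3*I*√1679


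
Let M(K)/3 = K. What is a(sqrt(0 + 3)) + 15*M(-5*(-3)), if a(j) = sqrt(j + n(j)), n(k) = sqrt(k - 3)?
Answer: 675 + sqrt(sqrt(3) + I*sqrt(3 - sqrt(3))) ≈ 676.38 + 0.40857*I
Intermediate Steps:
M(K) = 3*K
n(k) = sqrt(-3 + k)
a(j) = sqrt(j + sqrt(-3 + j))
a(sqrt(0 + 3)) + 15*M(-5*(-3)) = sqrt(sqrt(0 + 3) + sqrt(-3 + sqrt(0 + 3))) + 15*(3*(-5*(-3))) = sqrt(sqrt(3) + sqrt(-3 + sqrt(3))) + 15*(3*15) = sqrt(sqrt(3) + sqrt(-3 + sqrt(3))) + 15*45 = sqrt(sqrt(3) + sqrt(-3 + sqrt(3))) + 675 = 675 + sqrt(sqrt(3) + sqrt(-3 + sqrt(3)))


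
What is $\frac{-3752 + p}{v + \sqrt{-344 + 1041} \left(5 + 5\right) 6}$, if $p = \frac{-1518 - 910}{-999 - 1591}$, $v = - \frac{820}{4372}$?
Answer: $- \frac{5309385218}{18936142103725} - \frac{69637896519288 \sqrt{697}}{776381826252725} \approx -2.3683$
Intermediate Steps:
$v = - \frac{205}{1093}$ ($v = \left(-820\right) \frac{1}{4372} = - \frac{205}{1093} \approx -0.18756$)
$p = \frac{1214}{1295}$ ($p = - \frac{2428}{-2590} = \left(-2428\right) \left(- \frac{1}{2590}\right) = \frac{1214}{1295} \approx 0.93745$)
$\frac{-3752 + p}{v + \sqrt{-344 + 1041} \left(5 + 5\right) 6} = \frac{-3752 + \frac{1214}{1295}}{- \frac{205}{1093} + \sqrt{-344 + 1041} \left(5 + 5\right) 6} = - \frac{4857626}{1295 \left(- \frac{205}{1093} + \sqrt{697} \cdot 10 \cdot 6\right)} = - \frac{4857626}{1295 \left(- \frac{205}{1093} + \sqrt{697} \cdot 60\right)} = - \frac{4857626}{1295 \left(- \frac{205}{1093} + 60 \sqrt{697}\right)}$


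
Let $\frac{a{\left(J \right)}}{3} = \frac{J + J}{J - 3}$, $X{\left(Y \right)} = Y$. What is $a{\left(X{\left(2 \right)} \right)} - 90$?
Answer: $-102$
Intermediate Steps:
$a{\left(J \right)} = \frac{6 J}{-3 + J}$ ($a{\left(J \right)} = 3 \frac{J + J}{J - 3} = 3 \frac{2 J}{-3 + J} = \frac{6 J}{-3 + J}$)
$a{\left(X{\left(2 \right)} \right)} - 90 = 6 \cdot 2 \frac{1}{-3 + 2} - 90 = 6 \cdot 2 \frac{1}{-1} - 90 = 6 \cdot 2 \left(-1\right) - 90 = -12 - 90 = -102$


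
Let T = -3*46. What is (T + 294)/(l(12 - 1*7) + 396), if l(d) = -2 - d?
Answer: 156/389 ≈ 0.40103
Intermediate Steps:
T = -138
(T + 294)/(l(12 - 1*7) + 396) = (-138 + 294)/((-2 - (12 - 1*7)) + 396) = 156/((-2 - (12 - 7)) + 396) = 156/((-2 - 1*5) + 396) = 156/((-2 - 5) + 396) = 156/(-7 + 396) = 156/389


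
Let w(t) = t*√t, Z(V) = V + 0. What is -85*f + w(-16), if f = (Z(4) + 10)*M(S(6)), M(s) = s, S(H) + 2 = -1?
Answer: 3570 - 64*I ≈ 3570.0 - 64.0*I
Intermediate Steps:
S(H) = -3 (S(H) = -2 - 1 = -3)
Z(V) = V
w(t) = t^(3/2)
f = -42 (f = (4 + 10)*(-3) = 14*(-3) = -42)
-85*f + w(-16) = -85*(-42) + (-16)^(3/2) = 3570 - 64*I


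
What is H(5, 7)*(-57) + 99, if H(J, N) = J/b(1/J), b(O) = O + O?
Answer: -1227/2 ≈ -613.50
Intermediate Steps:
b(O) = 2*O
H(J, N) = J²/2 (H(J, N) = J/((2/J)) = J*(J/2) = J²/2)
H(5, 7)*(-57) + 99 = ((½)*5²)*(-57) + 99 = ((½)*25)*(-57) + 99 = (25/2)*(-57) + 99 = -1425/2 + 99 = -1227/2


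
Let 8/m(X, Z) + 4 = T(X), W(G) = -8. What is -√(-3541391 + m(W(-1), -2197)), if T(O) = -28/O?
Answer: -I*√3541407 ≈ -1881.9*I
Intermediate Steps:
m(X, Z) = 8/(-4 - 28/X)
-√(-3541391 + m(W(-1), -2197)) = -√(-3541391 - 2*(-8)/(7 - 8)) = -√(-3541391 - 2*(-8)/(-1)) = -√(-3541391 - 2*(-8)*(-1)) = -√(-3541391 - 16) = -√(-3541407) = -I*√3541407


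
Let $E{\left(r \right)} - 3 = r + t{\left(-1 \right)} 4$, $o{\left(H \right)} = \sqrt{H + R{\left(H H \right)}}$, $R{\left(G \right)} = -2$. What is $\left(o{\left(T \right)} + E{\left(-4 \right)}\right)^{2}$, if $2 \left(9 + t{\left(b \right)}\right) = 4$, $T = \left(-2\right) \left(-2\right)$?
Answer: $\left(29 - \sqrt{2}\right)^{2} \approx 760.98$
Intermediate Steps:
$T = 4$
$o{\left(H \right)} = \sqrt{-2 + H}$ ($o{\left(H \right)} = \sqrt{H - 2} = \sqrt{-2 + H}$)
$t{\left(b \right)} = -7$ ($t{\left(b \right)} = -9 + \frac{1}{2} \cdot 4 = -9 + 2 = -7$)
$E{\left(r \right)} = -25 + r$ ($E{\left(r \right)} = 3 + \left(r - 28\right) = 3 + \left(-28 + r\right) = -25 + r$)
$\left(o{\left(T \right)} + E{\left(-4 \right)}\right)^{2} = \left(\sqrt{-2 + 4} - 29\right)^{2} = \left(\sqrt{2} - 29\right)^{2} = \left(-29 + \sqrt{2}\right)^{2}$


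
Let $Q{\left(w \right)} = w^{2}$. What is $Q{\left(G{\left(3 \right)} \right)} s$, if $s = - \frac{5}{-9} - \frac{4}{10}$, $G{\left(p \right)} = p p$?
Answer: $\frac{63}{5} \approx 12.6$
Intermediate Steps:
$G{\left(p \right)} = p^{2}$
$s = \frac{7}{45}$ ($s = \left(-5\right) \left(- \frac{1}{9}\right) - \frac{2}{5} = \frac{5}{9} - \frac{2}{5} = \frac{7}{45} \approx 0.15556$)
$Q{\left(G{\left(3 \right)} \right)} s = \left(3^{2}\right)^{2} \cdot \frac{7}{45} = 9^{2} \cdot \frac{7}{45} = 81 \cdot \frac{7}{45} = \frac{63}{5}$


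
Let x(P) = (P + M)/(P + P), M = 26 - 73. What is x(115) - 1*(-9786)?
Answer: 1125424/115 ≈ 9786.3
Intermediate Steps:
M = -47
x(P) = (-47 + P)/(2*P) (x(P) = (P - 47)/(P + P) = (-47 + P)/((2*P)) = (-47 + P)*(1/(2*P)) = (-47 + P)/(2*P))
x(115) - 1*(-9786) = (½)*(-47 + 115)/115 - 1*(-9786) = (½)*(1/115)*68 + 9786 = 34/115 + 9786 = 1125424/115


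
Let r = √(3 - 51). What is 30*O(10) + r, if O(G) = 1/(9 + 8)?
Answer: 30/17 + 4*I*√3 ≈ 1.7647 + 6.9282*I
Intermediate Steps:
r = 4*I*√3 (r = √(-48) = 4*I*√3 ≈ 6.9282*I)
O(G) = 1/17
30*O(10) + r = 30*(1/17) + 4*I*√3 = 30/17 + 4*I*√3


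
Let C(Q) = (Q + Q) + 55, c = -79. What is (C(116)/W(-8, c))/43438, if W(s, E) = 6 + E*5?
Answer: -287/16897382 ≈ -1.6985e-5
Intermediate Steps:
W(s, E) = 6 + 5*E
C(Q) = 55 + 2*Q (C(Q) = 2*Q + 55 = 55 + 2*Q)
(C(116)/W(-8, c))/43438 = ((55 + 2*116)/(6 + 5*(-79)))/43438 = ((55 + 232)/(6 - 395))*(1/43438) = (287/(-389))*(1/43438) = (287*(-1/389))*(1/43438) = -287/389*1/43438 = -287/16897382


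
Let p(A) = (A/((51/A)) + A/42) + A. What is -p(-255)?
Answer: -14195/14 ≈ -1013.9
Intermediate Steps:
p(A) = A**2/51 + 43*A/42 (p(A) = (A*(A/51) + A*(1/42)) + A = (A**2/51 + A/42) + A = (A/42 + A**2/51) + A = A**2/51 + 43*A/42)
-p(-255) = -(-255)*(731 + 14*(-255))/714 = -(-255)*(731 - 3570)/714 = -(-255)*(-2839)/714 = -1*14195/14 = -14195/14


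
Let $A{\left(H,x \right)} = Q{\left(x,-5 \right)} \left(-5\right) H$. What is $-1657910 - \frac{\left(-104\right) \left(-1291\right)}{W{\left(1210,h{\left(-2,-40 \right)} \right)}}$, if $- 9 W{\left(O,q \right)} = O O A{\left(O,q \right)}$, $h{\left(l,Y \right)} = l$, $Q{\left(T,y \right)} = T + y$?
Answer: $- \frac{12849763051455203}{7750579375} \approx -1.6579 \cdot 10^{6}$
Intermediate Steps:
$A{\left(H,x \right)} = H \left(25 - 5 x\right)$ ($A{\left(H,x \right)} = \left(x - 5\right) \left(-5\right) H = \left(-5 + x\right) \left(-5\right) H = \left(25 - 5 x\right) H = H \left(25 - 5 x\right)$)
$W{\left(O,q \right)} = - \frac{5 O^{3} \left(5 - q\right)}{9}$ ($W{\left(O,q \right)} = - \frac{O O 5 O \left(5 - q\right)}{9} = - \frac{O^{2} \cdot 5 O \left(5 - q\right)}{9} = - \frac{5 O^{3} \left(5 - q\right)}{9}$)
$-1657910 - \frac{\left(-104\right) \left(-1291\right)}{W{\left(1210,h{\left(-2,-40 \right)} \right)}} = -1657910 - \frac{\left(-104\right) \left(-1291\right)}{\frac{5}{9} \cdot 1210^{3} \left(-5 - 2\right)} = -1657910 - \frac{134264}{\frac{5}{9} \cdot 1771561000 \left(-7\right)} = -1657910 - \frac{134264}{- \frac{62004635000}{9}} = -1657910 - 134264 \left(- \frac{9}{62004635000}\right) = -1657910 - - \frac{151047}{7750579375} = -1657910 + \frac{151047}{7750579375} = - \frac{12849763051455203}{7750579375}$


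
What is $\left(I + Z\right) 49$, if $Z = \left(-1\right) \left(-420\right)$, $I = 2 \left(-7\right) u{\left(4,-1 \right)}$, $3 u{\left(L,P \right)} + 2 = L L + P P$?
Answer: $17150$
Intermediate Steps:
$u{\left(L,P \right)} = - \frac{2}{3} + \frac{L^{2}}{3} + \frac{P^{2}}{3}$ ($u{\left(L,P \right)} = - \frac{2}{3} + \frac{L L + P P}{3} = - \frac{2}{3} + \frac{L^{2} + P^{2}}{3} = - \frac{2}{3} + \left(\frac{L^{2}}{3} + \frac{P^{2}}{3}\right) = - \frac{2}{3} + \frac{L^{2}}{3} + \frac{P^{2}}{3}$)
$I = -70$ ($I = 2 \left(-7\right) \left(- \frac{2}{3} + \frac{4^{2}}{3} + \frac{\left(-1\right)^{2}}{3}\right) = - 14 \left(- \frac{2}{3} + \frac{1}{3} \cdot 16 + \frac{1}{3} \cdot 1\right) = - 14 \left(- \frac{2}{3} + \frac{16}{3} + \frac{1}{3}\right) = \left(-14\right) 5 = -70$)
$Z = 420$
$\left(I + Z\right) 49 = \left(-70 + 420\right) 49 = 350 \cdot 49 = 17150$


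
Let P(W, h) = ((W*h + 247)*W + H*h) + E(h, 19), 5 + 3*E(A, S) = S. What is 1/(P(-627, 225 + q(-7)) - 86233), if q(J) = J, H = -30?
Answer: 3/256363454 ≈ 1.1702e-8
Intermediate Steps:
E(A, S) = -5/3 + S/3
P(W, h) = 14/3 - 30*h + W*(247 + W*h) (P(W, h) = ((W*h + 247)*W - 30*h) + (-5/3 + (⅓)*19) = ((247 + W*h)*W - 30*h) + (-5/3 + 19/3) = (W*(247 + W*h) - 30*h) + 14/3 = (-30*h + W*(247 + W*h)) + 14/3 = 14/3 - 30*h + W*(247 + W*h))
1/(P(-627, 225 + q(-7)) - 86233) = 1/((14/3 - 30*(225 - 7) + 247*(-627) + (225 - 7)*(-627)²) - 86233) = 1/((14/3 - 30*218 - 154869 + 218*393129) - 86233) = 1/((14/3 - 6540 - 154869 + 85702122) - 86233) = 1/(256622153/3 - 86233) = 1/(256363454/3) = 3/256363454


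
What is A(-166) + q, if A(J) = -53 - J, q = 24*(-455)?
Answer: -10807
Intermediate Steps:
q = -10920
A(-166) + q = (-53 - 1*(-166)) - 10920 = (-53 + 166) - 10920 = 113 - 10920 = -10807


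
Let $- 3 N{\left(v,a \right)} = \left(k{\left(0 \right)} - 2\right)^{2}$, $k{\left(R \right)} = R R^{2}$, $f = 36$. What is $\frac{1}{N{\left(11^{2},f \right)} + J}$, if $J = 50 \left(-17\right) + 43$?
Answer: $- \frac{3}{2425} \approx -0.0012371$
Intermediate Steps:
$J = -807$ ($J = -850 + 43 = -807$)
$k{\left(R \right)} = R^{3}$
$N{\left(v,a \right)} = - \frac{4}{3}$ ($N{\left(v,a \right)} = - \frac{\left(0^{3} - 2\right)^{2}}{3} = - \frac{\left(0 - 2\right)^{2}}{3} = - \frac{\left(-2\right)^{2}}{3} = \left(- \frac{1}{3}\right) 4 = - \frac{4}{3}$)
$\frac{1}{N{\left(11^{2},f \right)} + J} = \frac{1}{- \frac{4}{3} - 807} = \frac{1}{- \frac{2425}{3}} = - \frac{3}{2425}$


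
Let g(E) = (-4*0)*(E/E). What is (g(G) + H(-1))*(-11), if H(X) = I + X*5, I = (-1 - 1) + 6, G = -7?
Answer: 11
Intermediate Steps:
I = 4 (I = -2 + 6 = 4)
g(E) = 0 (g(E) = 0*1 = 0)
H(X) = 4 + 5*X (H(X) = 4 + X*5 = 4 + 5*X)
(g(G) + H(-1))*(-11) = (0 + (4 + 5*(-1)))*(-11) = (0 + (4 - 5))*(-11) = (0 - 1)*(-11) = -1*(-11) = 11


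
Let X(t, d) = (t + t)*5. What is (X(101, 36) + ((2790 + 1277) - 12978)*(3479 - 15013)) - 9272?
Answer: 102771212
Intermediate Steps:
X(t, d) = 10*t (X(t, d) = (2*t)*5 = 10*t)
(X(101, 36) + ((2790 + 1277) - 12978)*(3479 - 15013)) - 9272 = (10*101 + ((2790 + 1277) - 12978)*(3479 - 15013)) - 9272 = (1010 + (4067 - 12978)*(-11534)) - 9272 = (1010 - 8911*(-11534)) - 9272 = (1010 + 102779474) - 9272 = 102780484 - 9272 = 102771212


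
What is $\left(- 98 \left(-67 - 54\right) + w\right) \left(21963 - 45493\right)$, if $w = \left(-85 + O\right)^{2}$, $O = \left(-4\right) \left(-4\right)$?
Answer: $-391045070$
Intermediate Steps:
$O = 16$
$w = 4761$ ($w = \left(-85 + 16\right)^{2} = \left(-69\right)^{2} = 4761$)
$\left(- 98 \left(-67 - 54\right) + w\right) \left(21963 - 45493\right) = \left(- 98 \left(-67 - 54\right) + 4761\right) \left(21963 - 45493\right) = \left(\left(-98\right) \left(-121\right) + 4761\right) \left(-23530\right) = \left(11858 + 4761\right) \left(-23530\right) = 16619 \left(-23530\right) = -391045070$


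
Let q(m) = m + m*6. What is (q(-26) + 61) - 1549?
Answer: -1670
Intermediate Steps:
q(m) = 7*m (q(m) = m + 6*m = 7*m)
(q(-26) + 61) - 1549 = (7*(-26) + 61) - 1549 = (-182 + 61) - 1549 = -121 - 1549 = -1670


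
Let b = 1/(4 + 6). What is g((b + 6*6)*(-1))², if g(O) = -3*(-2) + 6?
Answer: 144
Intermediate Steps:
b = ⅒ (b = 1/10 = ⅒ ≈ 0.10000)
g(O) = 12 (g(O) = 6 + 6 = 12)
g((b + 6*6)*(-1))² = 12² = 144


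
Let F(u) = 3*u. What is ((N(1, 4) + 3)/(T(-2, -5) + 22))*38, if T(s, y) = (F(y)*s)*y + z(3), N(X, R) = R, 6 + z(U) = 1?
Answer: -2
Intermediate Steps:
z(U) = -5 (z(U) = -6 + 1 = -5)
T(s, y) = -5 + 3*s*y**2 (T(s, y) = ((3*y)*s)*y - 5 = (3*s*y)*y - 5 = 3*s*y**2 - 5 = -5 + 3*s*y**2)
((N(1, 4) + 3)/(T(-2, -5) + 22))*38 = ((4 + 3)/((-5 + 3*(-2)*(-5)**2) + 22))*38 = (7/((-5 + 3*(-2)*25) + 22))*38 = (7/((-5 - 150) + 22))*38 = (7/(-155 + 22))*38 = (7/(-133))*38 = (7*(-1/133))*38 = -1/19*38 = -2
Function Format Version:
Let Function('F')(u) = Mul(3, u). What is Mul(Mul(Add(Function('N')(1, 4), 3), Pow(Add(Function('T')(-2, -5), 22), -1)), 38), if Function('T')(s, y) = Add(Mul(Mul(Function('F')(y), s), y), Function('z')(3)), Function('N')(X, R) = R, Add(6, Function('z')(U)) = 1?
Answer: -2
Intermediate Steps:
Function('z')(U) = -5 (Function('z')(U) = Add(-6, 1) = -5)
Function('T')(s, y) = Add(-5, Mul(3, s, Pow(y, 2))) (Function('T')(s, y) = Add(Mul(Mul(Mul(3, y), s), y), -5) = Add(Mul(Mul(3, s, y), y), -5) = Add(Mul(3, s, Pow(y, 2)), -5) = Add(-5, Mul(3, s, Pow(y, 2))))
Mul(Mul(Add(Function('N')(1, 4), 3), Pow(Add(Function('T')(-2, -5), 22), -1)), 38) = Mul(Mul(Add(4, 3), Pow(Add(Add(-5, Mul(3, -2, Pow(-5, 2))), 22), -1)), 38) = Mul(Mul(7, Pow(Add(Add(-5, Mul(3, -2, 25)), 22), -1)), 38) = Mul(Mul(7, Pow(Add(Add(-5, -150), 22), -1)), 38) = Mul(Mul(7, Pow(Add(-155, 22), -1)), 38) = Mul(Mul(7, Pow(-133, -1)), 38) = Mul(Mul(7, Rational(-1, 133)), 38) = Mul(Rational(-1, 19), 38) = -2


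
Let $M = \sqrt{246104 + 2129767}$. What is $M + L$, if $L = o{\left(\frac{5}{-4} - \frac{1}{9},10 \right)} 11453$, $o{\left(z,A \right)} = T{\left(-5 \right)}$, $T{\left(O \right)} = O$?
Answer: $-57265 + \sqrt{2375871} \approx -55724.0$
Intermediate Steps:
$o{\left(z,A \right)} = -5$
$M = \sqrt{2375871} \approx 1541.4$
$L = -57265$ ($L = \left(-5\right) 11453 = -57265$)
$M + L = \sqrt{2375871} - 57265 = -57265 + \sqrt{2375871}$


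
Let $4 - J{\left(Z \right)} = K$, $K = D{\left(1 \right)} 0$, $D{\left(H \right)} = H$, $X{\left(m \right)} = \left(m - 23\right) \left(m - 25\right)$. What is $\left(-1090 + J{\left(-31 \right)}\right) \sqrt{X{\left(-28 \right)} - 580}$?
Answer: $- 1086 \sqrt{2123} \approx -50039.0$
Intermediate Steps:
$X{\left(m \right)} = \left(-25 + m\right) \left(-23 + m\right)$ ($X{\left(m \right)} = \left(-23 + m\right) \left(-25 + m\right) = \left(-25 + m\right) \left(-23 + m\right)$)
$K = 0$ ($K = 1 \cdot 0 = 0$)
$J{\left(Z \right)} = 4$ ($J{\left(Z \right)} = 4 - 0 = 4 + 0 = 4$)
$\left(-1090 + J{\left(-31 \right)}\right) \sqrt{X{\left(-28 \right)} - 580} = \left(-1090 + 4\right) \sqrt{\left(575 + \left(-28\right)^{2} - -1344\right) - 580} = - 1086 \sqrt{\left(575 + 784 + 1344\right) - 580} = - 1086 \sqrt{2703 - 580} = - 1086 \sqrt{2123}$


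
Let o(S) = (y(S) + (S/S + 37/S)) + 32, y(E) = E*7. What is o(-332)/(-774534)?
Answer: 760649/257145288 ≈ 0.0029581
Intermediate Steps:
y(E) = 7*E
o(S) = 33 + 7*S + 37/S (o(S) = (7*S + (S/S + 37/S)) + 32 = (7*S + (1 + 37/S)) + 32 = (1 + 7*S + 37/S) + 32 = 33 + 7*S + 37/S)
o(-332)/(-774534) = (33 + 7*(-332) + 37/(-332))/(-774534) = (33 - 2324 + 37*(-1/332))*(-1/774534) = (33 - 2324 - 37/332)*(-1/774534) = -760649/332*(-1/774534) = 760649/257145288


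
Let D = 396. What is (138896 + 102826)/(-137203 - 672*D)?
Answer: -241722/403315 ≈ -0.59934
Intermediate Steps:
(138896 + 102826)/(-137203 - 672*D) = (138896 + 102826)/(-137203 - 672*396) = 241722/(-137203 - 266112) = 241722/(-403315) = 241722*(-1/403315) = -241722/403315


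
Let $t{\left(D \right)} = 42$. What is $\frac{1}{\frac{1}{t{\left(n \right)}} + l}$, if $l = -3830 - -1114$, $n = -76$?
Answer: $- \frac{42}{114071} \approx -0.00036819$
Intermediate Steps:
$l = -2716$ ($l = -3830 + 1114 = -2716$)
$\frac{1}{\frac{1}{t{\left(n \right)}} + l} = \frac{1}{\frac{1}{42} - 2716} = \frac{1}{- \frac{114071}{42}} = - \frac{42}{114071}$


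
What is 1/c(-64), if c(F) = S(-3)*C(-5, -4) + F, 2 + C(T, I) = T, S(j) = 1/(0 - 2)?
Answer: -2/121 ≈ -0.016529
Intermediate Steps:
S(j) = -½ (S(j) = 1/(-2) = -½)
C(T, I) = -2 + T
c(F) = 7/2 + F (c(F) = -(-2 - 5)/2 + F = -½*(-7) + F = 7/2 + F)
1/c(-64) = 1/(7/2 - 64) = 1/(-121/2) = -2/121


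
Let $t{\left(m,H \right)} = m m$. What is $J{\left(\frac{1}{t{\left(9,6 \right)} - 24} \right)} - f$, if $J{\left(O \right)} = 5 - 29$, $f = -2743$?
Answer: $2719$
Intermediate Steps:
$t{\left(m,H \right)} = m^{2}$
$J{\left(O \right)} = -24$
$J{\left(\frac{1}{t{\left(9,6 \right)} - 24} \right)} - f = -24 - -2743 = -24 + 2743 = 2719$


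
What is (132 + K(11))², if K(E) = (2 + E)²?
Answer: 90601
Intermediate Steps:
(132 + K(11))² = (132 + (2 + 11)²)² = (132 + 13²)² = (132 + 169)² = 301² = 90601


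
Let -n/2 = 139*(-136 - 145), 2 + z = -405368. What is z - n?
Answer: -483488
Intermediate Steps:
z = -405370 (z = -2 - 405368 = -405370)
n = 78118 (n = -278*(-136 - 145) = -278*(-281) = -2*(-39059) = 78118)
z - n = -405370 - 1*78118 = -405370 - 78118 = -483488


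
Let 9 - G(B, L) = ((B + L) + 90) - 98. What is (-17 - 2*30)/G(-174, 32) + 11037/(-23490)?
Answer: -395957/414990 ≈ -0.95414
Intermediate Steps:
G(B, L) = 17 - B - L (G(B, L) = 9 - (((B + L) + 90) - 98) = 9 - ((90 + B + L) - 98) = 9 - (-8 + B + L) = 9 + (8 - B - L) = 17 - B - L)
(-17 - 2*30)/G(-174, 32) + 11037/(-23490) = (-17 - 2*30)/(17 - 1*(-174) - 1*32) + 11037/(-23490) = (-17 - 60)/(17 + 174 - 32) + 11037*(-1/23490) = -77/159 - 3679/7830 = -395957/414990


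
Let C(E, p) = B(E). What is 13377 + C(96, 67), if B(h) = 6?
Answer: 13383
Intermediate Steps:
C(E, p) = 6
13377 + C(96, 67) = 13377 + 6 = 13383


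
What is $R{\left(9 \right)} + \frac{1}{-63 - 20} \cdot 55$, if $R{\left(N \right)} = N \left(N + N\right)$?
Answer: $\frac{13391}{83} \approx 161.34$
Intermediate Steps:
$R{\left(N \right)} = 2 N^{2}$ ($R{\left(N \right)} = N 2 N = 2 N^{2}$)
$R{\left(9 \right)} + \frac{1}{-63 - 20} \cdot 55 = 2 \cdot 9^{2} + \frac{1}{-63 - 20} \cdot 55 = 2 \cdot 81 + \frac{1}{-83} \cdot 55 = 162 - \frac{55}{83} = \frac{13391}{83}$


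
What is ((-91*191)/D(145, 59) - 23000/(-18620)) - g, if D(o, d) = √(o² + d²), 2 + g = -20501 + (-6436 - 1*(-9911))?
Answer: 15854218/931 - 17381*√24506/24506 ≈ 16918.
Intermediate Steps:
g = -17028 (g = -2 + (-20501 + (-6436 - 1*(-9911))) = -2 + (-20501 + (-6436 + 9911)) = -2 + (-20501 + 3475) = -2 - 17026 = -17028)
D(o, d) = √(d² + o²)
((-91*191)/D(145, 59) - 23000/(-18620)) - g = ((-91*191)/(√(59² + 145²)) - 23000/(-18620)) - 1*(-17028) = (-17381/√(3481 + 21025) - 23000*(-1/18620)) + 17028 = (-17381*√24506/24506 + 1150/931) + 17028 = (1150/931 - 17381*√24506/24506) + 17028 = 15854218/931 - 17381*√24506/24506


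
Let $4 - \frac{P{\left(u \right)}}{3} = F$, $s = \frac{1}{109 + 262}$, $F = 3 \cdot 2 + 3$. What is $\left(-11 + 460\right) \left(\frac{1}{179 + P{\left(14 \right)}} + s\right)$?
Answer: $\frac{240215}{60844} \approx 3.948$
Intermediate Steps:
$F = 9$ ($F = 6 + 3 = 9$)
$s = \frac{1}{371} \approx 0.0026954$
$P{\left(u \right)} = -15$ ($P{\left(u \right)} = 12 - 27 = -15$)
$\left(-11 + 460\right) \left(\frac{1}{179 + P{\left(14 \right)}} + s\right) = \left(-11 + 460\right) \left(\frac{1}{179 - 15} + \frac{1}{371}\right) = 449 \left(\frac{1}{164} + \frac{1}{371}\right) = 449 \cdot \frac{535}{60844} = \frac{240215}{60844}$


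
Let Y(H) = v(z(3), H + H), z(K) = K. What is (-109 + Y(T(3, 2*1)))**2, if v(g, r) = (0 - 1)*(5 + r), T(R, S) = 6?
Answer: 15876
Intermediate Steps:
v(g, r) = -5 - r (v(g, r) = -(5 + r) = -5 - r)
Y(H) = -5 - 2*H (Y(H) = -5 - (H + H) = -5 - 2*H)
(-109 + Y(T(3, 2*1)))**2 = (-109 + (-5 - 2*6))**2 = (-109 + (-5 - 12))**2 = (-109 - 17)**2 = (-126)**2 = 15876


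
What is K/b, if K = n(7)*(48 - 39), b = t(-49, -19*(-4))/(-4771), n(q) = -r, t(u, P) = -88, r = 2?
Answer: -42939/44 ≈ -975.89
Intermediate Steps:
n(q) = -2 (n(q) = -1*2 = -2)
b = 88/4771 (b = -88/(-4771) = -88*(-1/4771) = 88/4771 ≈ 0.018445)
K = -18 (K = -2*(48 - 39) = -2*9 = -18)
K/b = -18/88/4771 = -18*4771/88 = -42939/44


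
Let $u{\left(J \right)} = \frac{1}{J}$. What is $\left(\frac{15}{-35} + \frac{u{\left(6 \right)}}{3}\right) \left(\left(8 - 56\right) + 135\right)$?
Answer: $- \frac{1363}{42} \approx -32.452$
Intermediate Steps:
$\left(\frac{15}{-35} + \frac{u{\left(6 \right)}}{3}\right) \left(\left(8 - 56\right) + 135\right) = \left(\frac{15}{-35} + \frac{1}{6 \cdot 3}\right) \left(\left(8 - 56\right) + 135\right) = \left(15 \left(- \frac{1}{35}\right) + \frac{1}{6} \cdot \frac{1}{3}\right) \left(-48 + 135\right) = \left(- \frac{3}{7} + \frac{1}{18}\right) 87 = \left(- \frac{47}{126}\right) 87 = - \frac{1363}{42}$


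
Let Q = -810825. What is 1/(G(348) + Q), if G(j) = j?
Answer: -1/810477 ≈ -1.2338e-6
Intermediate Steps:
1/(G(348) + Q) = 1/(348 - 810825) = 1/(-810477) = -1/810477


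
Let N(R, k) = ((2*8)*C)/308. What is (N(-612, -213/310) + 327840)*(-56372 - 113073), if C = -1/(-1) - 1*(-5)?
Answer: -4277419424280/77 ≈ -5.5551e+10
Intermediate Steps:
C = 6 (C = -1*(-1) + 5 = 1 + 5 = 6)
N(R, k) = 24/77 (N(R, k) = ((2*8)*6)/308 = (16*6)*(1/308) = 96*(1/308) = 24/77)
(N(-612, -213/310) + 327840)*(-56372 - 113073) = (24/77 + 327840)*(-56372 - 113073) = (25243704/77)*(-169445) = -4277419424280/77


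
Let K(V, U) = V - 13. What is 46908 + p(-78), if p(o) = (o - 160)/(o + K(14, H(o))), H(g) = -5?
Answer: 516022/11 ≈ 46911.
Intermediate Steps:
K(V, U) = -13 + V
p(o) = (-160 + o)/(1 + o) (p(o) = (o - 160)/(o + (-13 + 14)) = (-160 + o)/(o + 1) = (-160 + o)/(1 + o))
46908 + p(-78) = 46908 + (-160 - 78)/(1 - 78) = 46908 - 238/(-77) = 46908 - 1/77*(-238) = 46908 + 34/11 = 516022/11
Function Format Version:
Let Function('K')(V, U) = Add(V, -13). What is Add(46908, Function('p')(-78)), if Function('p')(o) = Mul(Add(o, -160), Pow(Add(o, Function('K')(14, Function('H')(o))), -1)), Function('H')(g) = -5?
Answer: Rational(516022, 11) ≈ 46911.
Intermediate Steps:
Function('K')(V, U) = Add(-13, V)
Function('p')(o) = Mul(Pow(Add(1, o), -1), Add(-160, o)) (Function('p')(o) = Mul(Add(o, -160), Pow(Add(o, Add(-13, 14)), -1)) = Mul(Add(-160, o), Pow(Add(o, 1), -1)) = Mul(Add(-160, o), Pow(Add(1, o), -1)) = Mul(Pow(Add(1, o), -1), Add(-160, o)))
Add(46908, Function('p')(-78)) = Add(46908, Mul(Pow(Add(1, -78), -1), Add(-160, -78))) = Add(46908, Mul(Pow(-77, -1), -238)) = Add(46908, Mul(Rational(-1, 77), -238)) = Add(46908, Rational(34, 11)) = Rational(516022, 11)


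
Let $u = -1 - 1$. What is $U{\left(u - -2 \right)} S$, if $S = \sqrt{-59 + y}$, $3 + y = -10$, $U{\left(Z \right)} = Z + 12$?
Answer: $72 i \sqrt{2} \approx 101.82 i$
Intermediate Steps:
$u = -2$ ($u = -1 - 1 = -2$)
$U{\left(Z \right)} = 12 + Z$
$y = -13$ ($y = -3 - 10 = -13$)
$S = 6 i \sqrt{2}$ ($S = \sqrt{-59 - 13} = \sqrt{-72} = 6 i \sqrt{2} \approx 8.4853 i$)
$U{\left(u - -2 \right)} S = \left(12 - 0\right) 6 i \sqrt{2} = \left(12 + \left(-2 + 2\right)\right) 6 i \sqrt{2} = \left(12 + 0\right) 6 i \sqrt{2} = 12 \cdot 6 i \sqrt{2} = 72 i \sqrt{2}$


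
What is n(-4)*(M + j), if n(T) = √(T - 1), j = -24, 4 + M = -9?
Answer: -37*I*√5 ≈ -82.734*I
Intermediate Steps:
M = -13 (M = -4 - 9 = -13)
n(T) = √(-1 + T)
n(-4)*(M + j) = √(-1 - 4)*(-13 - 24) = √(-5)*(-37) = (I*√5)*(-37) = -37*I*√5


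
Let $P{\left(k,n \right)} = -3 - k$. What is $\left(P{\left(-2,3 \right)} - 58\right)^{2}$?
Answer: $3481$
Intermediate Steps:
$\left(P{\left(-2,3 \right)} - 58\right)^{2} = \left(\left(-3 - -2\right) - 58\right)^{2} = \left(\left(-3 + 2\right) - 58\right)^{2} = \left(-1 - 58\right)^{2} = \left(-59\right)^{2} = 3481$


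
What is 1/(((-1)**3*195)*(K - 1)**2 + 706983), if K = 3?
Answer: 1/706203 ≈ 1.4160e-6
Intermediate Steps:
1/(((-1)**3*195)*(K - 1)**2 + 706983) = 1/(((-1)**3*195)*(3 - 1)**2 + 706983) = 1/(-1*195*2**2 + 706983) = 1/(-195*4 + 706983) = 1/(-780 + 706983) = 1/706203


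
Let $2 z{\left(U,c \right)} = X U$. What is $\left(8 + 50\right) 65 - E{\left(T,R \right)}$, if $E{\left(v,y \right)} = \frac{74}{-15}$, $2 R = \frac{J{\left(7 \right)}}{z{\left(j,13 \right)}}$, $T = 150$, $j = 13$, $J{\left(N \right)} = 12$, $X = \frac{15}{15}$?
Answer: $\frac{56624}{15} \approx 3774.9$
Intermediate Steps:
$X = 1$ ($X = 15 \cdot \frac{1}{15} = 1$)
$z{\left(U,c \right)} = \frac{U}{2}$ ($z{\left(U,c \right)} = \frac{1 U}{2} = \frac{U}{2}$)
$R = \frac{12}{13}$ ($R = \frac{12 \frac{1}{\frac{1}{2} \cdot 13}}{2} = \frac{12 \frac{1}{\frac{13}{2}}}{2} = \frac{12 \cdot \frac{2}{13}}{2} = \frac{1}{2} \cdot \frac{24}{13} = \frac{12}{13} \approx 0.92308$)
$E{\left(v,y \right)} = - \frac{74}{15}$ ($E{\left(v,y \right)} = 74 \left(- \frac{1}{15}\right) = - \frac{74}{15}$)
$\left(8 + 50\right) 65 - E{\left(T,R \right)} = \left(8 + 50\right) 65 - - \frac{74}{15} = 58 \cdot 65 + \frac{74}{15} = 3770 + \frac{74}{15} = \frac{56624}{15}$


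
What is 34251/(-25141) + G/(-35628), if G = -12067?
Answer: -916918181/895723548 ≈ -1.0237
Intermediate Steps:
34251/(-25141) + G/(-35628) = 34251/(-25141) - 12067/(-35628) = 34251*(-1/25141) - 12067*(-1/35628) = -34251/25141 + 12067/35628 = -916918181/895723548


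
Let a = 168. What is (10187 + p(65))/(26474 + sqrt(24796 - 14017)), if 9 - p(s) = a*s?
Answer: -19167176/700861897 + 724*sqrt(10779)/700861897 ≈ -0.027241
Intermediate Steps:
p(s) = 9 - 168*s
(10187 + p(65))/(26474 + sqrt(24796 - 14017)) = (10187 + (9 - 168*65))/(26474 + sqrt(24796 - 14017)) = (10187 + (9 - 10920))/(26474 + sqrt(10779)) = (10187 - 10911)/(26474 + sqrt(10779)) = -724/(26474 + sqrt(10779))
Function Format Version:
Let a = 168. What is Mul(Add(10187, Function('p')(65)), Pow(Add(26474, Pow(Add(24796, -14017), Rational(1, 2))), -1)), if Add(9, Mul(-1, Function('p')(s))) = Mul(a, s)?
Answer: Add(Rational(-19167176, 700861897), Mul(Rational(724, 700861897), Pow(10779, Rational(1, 2)))) ≈ -0.027241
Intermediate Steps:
Function('p')(s) = Add(9, Mul(-168, s)) (Function('p')(s) = Add(9, Mul(-1, Mul(168, s))) = Add(9, Mul(-168, s)))
Mul(Add(10187, Function('p')(65)), Pow(Add(26474, Pow(Add(24796, -14017), Rational(1, 2))), -1)) = Mul(Add(10187, Add(9, Mul(-168, 65))), Pow(Add(26474, Pow(Add(24796, -14017), Rational(1, 2))), -1)) = Mul(Add(10187, Add(9, -10920)), Pow(Add(26474, Pow(10779, Rational(1, 2))), -1)) = Mul(Add(10187, -10911), Pow(Add(26474, Pow(10779, Rational(1, 2))), -1)) = Mul(-724, Pow(Add(26474, Pow(10779, Rational(1, 2))), -1))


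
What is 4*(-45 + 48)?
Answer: 12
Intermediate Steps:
4*(-45 + 48) = 4*3 = 12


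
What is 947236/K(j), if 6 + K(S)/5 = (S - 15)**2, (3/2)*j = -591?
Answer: 947236/836375 ≈ 1.1325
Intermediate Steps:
j = -394 (j = (2/3)*(-591) = -394)
K(S) = -30 + 5*(-15 + S)**2 (K(S) = -30 + 5*(S - 15)**2 = -30 + 5*(-15 + S)**2)
947236/K(j) = 947236/(-30 + 5*(-15 - 394)**2) = 947236/(-30 + 5*(-409)**2) = 947236/(-30 + 5*167281) = 947236/(-30 + 836405) = 947236/836375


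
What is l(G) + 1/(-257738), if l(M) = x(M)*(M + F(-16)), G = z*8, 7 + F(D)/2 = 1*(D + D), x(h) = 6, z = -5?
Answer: -182478505/257738 ≈ -708.00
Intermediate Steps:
F(D) = -14 + 4*D (F(D) = -14 + 2*(1*(D + D)) = -14 + 2*(1*(2*D)) = -14 + 2*(2*D) = -14 + 4*D)
G = -40 (G = -5*8 = -40)
l(M) = -468 + 6*M (l(M) = 6*(M + (-14 + 4*(-16))) = 6*(M + (-14 - 64)) = 6*(M - 78) = 6*(-78 + M) = -468 + 6*M)
l(G) + 1/(-257738) = (-468 + 6*(-40)) + 1/(-257738) = (-468 - 240) - 1/257738 = -708 - 1/257738 = -182478505/257738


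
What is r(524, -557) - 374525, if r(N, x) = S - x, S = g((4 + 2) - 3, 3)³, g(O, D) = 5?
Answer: -373843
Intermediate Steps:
S = 125 (S = 5³ = 125)
r(N, x) = 125 - x
r(524, -557) - 374525 = (125 - 1*(-557)) - 374525 = (125 + 557) - 374525 = 682 - 374525 = -373843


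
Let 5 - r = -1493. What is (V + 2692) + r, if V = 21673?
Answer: 25863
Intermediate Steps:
r = 1498 (r = 5 - 1*(-1493) = 5 + 1493 = 1498)
(V + 2692) + r = (21673 + 2692) + 1498 = 24365 + 1498 = 25863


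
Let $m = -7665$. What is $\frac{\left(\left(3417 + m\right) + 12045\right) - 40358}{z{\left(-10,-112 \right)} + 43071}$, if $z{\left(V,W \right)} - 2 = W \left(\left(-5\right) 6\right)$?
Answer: $- \frac{32561}{46433} \approx -0.70125$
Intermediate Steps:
$z{\left(V,W \right)} = 2 - 30 W$ ($z{\left(V,W \right)} = 2 + W \left(\left(-5\right) 6\right) = 2 + W \left(-30\right) = 2 - 30 W$)
$\frac{\left(\left(3417 + m\right) + 12045\right) - 40358}{z{\left(-10,-112 \right)} + 43071} = \frac{\left(\left(3417 - 7665\right) + 12045\right) - 40358}{\left(2 - -3360\right) + 43071} = \frac{\left(-4248 + 12045\right) - 40358}{\left(2 + 3360\right) + 43071} = \frac{7797 - 40358}{3362 + 43071} = - \frac{32561}{46433}$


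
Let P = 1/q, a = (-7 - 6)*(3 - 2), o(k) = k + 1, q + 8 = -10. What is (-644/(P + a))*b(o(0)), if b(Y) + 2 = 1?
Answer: -11592/235 ≈ -49.328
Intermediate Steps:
q = -18 (q = -8 - 10 = -18)
o(k) = 1 + k
b(Y) = -1 (b(Y) = -2 + 1 = -1)
a = -13 (a = -13*1 = -13)
P = -1/18 (P = 1/(-18) = -1/18 ≈ -0.055556)
(-644/(P + a))*b(o(0)) = -644/(-1/18 - 13)*(-1) = -644/(-235/18)*(-1) = -644*(-18)/235*(-1) = -23*(-504/235)*(-1) = (11592/235)*(-1) = -11592/235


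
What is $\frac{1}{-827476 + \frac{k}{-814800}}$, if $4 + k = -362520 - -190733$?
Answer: $- \frac{814800}{674227273009} \approx -1.2085 \cdot 10^{-6}$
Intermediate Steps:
$k = -171791$ ($k = -4 - 171787 = -171791$)
$\frac{1}{-827476 + \frac{k}{-814800}} = \frac{1}{-827476 - \frac{171791}{-814800}} = \frac{1}{-827476 - - \frac{171791}{814800}} = \frac{1}{-827476 + \frac{171791}{814800}} = \frac{1}{- \frac{674227273009}{814800}} = - \frac{814800}{674227273009}$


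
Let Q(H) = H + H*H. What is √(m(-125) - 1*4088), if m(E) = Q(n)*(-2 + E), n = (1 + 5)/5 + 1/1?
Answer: 2*I*√31138/5 ≈ 70.584*I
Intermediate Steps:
n = 11/5 (n = 6*(⅕) + 1*1 = 6/5 + 1 = 11/5 ≈ 2.2000)
Q(H) = H + H²
m(E) = -352/25 + 176*E/25 (m(E) = (11*(1 + 11/5)/5)*(-2 + E) = ((11/5)*(16/5))*(-2 + E) = 176*(-2 + E)/25 = -352/25 + 176*E/25)
√(m(-125) - 1*4088) = √((-352/25 + (176/25)*(-125)) - 1*4088) = √((-352/25 - 880) - 4088) = √(-22352/25 - 4088) = √(-124552/25) = 2*I*√31138/5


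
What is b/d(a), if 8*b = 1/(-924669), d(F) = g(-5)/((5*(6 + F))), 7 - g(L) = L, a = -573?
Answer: 35/1095904 ≈ 3.1937e-5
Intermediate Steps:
g(L) = 7 - L
d(F) = 12/(30 + 5*F) (d(F) = (7 - 1*(-5))/((5*(6 + F))) = (7 + 5)/(30 + 5*F) = 12/(30 + 5*F))
b = -1/7397352 (b = (⅛)/(-924669) = (⅛)*(-1/924669) = -1/7397352 ≈ -1.3518e-7)
b/d(a) = -1/(7397352*(12/(5*(6 - 573)))) = -1/(7397352*((12/5)/(-567))) = -1/(7397352*((12/5)*(-1/567))) = -1/(7397352*(-4/945)) = -1/7397352*(-945/4) = 35/1095904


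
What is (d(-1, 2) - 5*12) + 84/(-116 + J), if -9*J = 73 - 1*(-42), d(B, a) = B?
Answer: -71455/1159 ≈ -61.652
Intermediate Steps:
J = -115/9 (J = -(73 - 1*(-42))/9 = -(73 + 42)/9 = -⅑*115 = -115/9 ≈ -12.778)
(d(-1, 2) - 5*12) + 84/(-116 + J) = (-1 - 5*12) + 84/(-116 - 115/9) = (-1 - 1*60) + 84/(-1159/9) = (-1 - 60) - 9/1159*84 = -61 - 756/1159 = -71455/1159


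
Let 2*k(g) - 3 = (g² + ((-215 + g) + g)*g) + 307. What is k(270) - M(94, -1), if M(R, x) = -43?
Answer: 80523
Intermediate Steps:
k(g) = 155 + g²/2 + g*(-215 + 2*g)/2 (k(g) = 3/2 + ((g² + ((-215 + g) + g)*g) + 307)/2 = 3/2 + ((g² + (-215 + 2*g)*g) + 307)/2 = 3/2 + ((g² + g*(-215 + 2*g)) + 307)/2 = 3/2 + (307 + g² + g*(-215 + 2*g))/2 = 3/2 + (307/2 + g²/2 + g*(-215 + 2*g)/2) = 155 + g²/2 + g*(-215 + 2*g)/2)
k(270) - M(94, -1) = (155 - 215/2*270 + (3/2)*270²) - 1*(-43) = (155 - 29025 + (3/2)*72900) + 43 = (155 - 29025 + 109350) + 43 = 80480 + 43 = 80523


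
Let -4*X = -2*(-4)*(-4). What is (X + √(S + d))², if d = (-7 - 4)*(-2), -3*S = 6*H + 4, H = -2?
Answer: (24 + √222)²/9 ≈ 168.13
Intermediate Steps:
S = 8/3 (S = -(6*(-2) + 4)/3 = -(-12 + 4)/3 = -⅓*(-8) = 8/3 ≈ 2.6667)
d = 22 (d = -11*(-2) = 22)
X = 8 (X = -(-2*(-4))*(-4)/4 = -2*(-4) = -¼*(-32) = 8)
(X + √(S + d))² = (8 + √(8/3 + 22))² = (8 + √(74/3))² = (8 + √222/3)²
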